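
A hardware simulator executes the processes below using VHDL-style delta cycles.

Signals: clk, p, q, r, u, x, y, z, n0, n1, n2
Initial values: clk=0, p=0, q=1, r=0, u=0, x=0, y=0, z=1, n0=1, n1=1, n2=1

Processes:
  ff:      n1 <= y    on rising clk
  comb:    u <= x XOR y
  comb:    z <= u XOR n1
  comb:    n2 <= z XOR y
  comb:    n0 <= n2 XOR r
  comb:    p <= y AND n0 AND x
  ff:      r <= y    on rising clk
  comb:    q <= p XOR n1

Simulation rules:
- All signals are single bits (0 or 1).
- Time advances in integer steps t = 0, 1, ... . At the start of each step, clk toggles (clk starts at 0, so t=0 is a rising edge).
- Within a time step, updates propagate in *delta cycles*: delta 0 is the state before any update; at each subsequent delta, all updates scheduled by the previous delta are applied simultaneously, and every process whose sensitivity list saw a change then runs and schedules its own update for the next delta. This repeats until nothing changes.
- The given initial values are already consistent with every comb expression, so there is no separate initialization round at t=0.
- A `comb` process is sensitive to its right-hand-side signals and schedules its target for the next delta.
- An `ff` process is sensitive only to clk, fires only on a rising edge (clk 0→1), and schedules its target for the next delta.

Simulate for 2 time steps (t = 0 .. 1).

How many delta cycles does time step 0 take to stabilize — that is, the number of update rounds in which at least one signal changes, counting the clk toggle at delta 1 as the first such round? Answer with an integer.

t=0 Δ0: clk=0 x=0 n2=1 y=0 u=0 q=1 p=0 r=0 n1=1 n0=1 z=1
  Δ1: clk:0→1
  Δ2: n1:1→0
  Δ3: q:1→0, z:1→0
  Δ4: n2:1→0
  Δ5: n0:1→0
  (5Δ to stable)
t=1 Δ0: clk=1 x=0 n2=0 y=0 u=0 q=0 p=0 r=0 n1=0 n0=0 z=0
  Δ1: clk:1→0
  (1Δ to stable)

5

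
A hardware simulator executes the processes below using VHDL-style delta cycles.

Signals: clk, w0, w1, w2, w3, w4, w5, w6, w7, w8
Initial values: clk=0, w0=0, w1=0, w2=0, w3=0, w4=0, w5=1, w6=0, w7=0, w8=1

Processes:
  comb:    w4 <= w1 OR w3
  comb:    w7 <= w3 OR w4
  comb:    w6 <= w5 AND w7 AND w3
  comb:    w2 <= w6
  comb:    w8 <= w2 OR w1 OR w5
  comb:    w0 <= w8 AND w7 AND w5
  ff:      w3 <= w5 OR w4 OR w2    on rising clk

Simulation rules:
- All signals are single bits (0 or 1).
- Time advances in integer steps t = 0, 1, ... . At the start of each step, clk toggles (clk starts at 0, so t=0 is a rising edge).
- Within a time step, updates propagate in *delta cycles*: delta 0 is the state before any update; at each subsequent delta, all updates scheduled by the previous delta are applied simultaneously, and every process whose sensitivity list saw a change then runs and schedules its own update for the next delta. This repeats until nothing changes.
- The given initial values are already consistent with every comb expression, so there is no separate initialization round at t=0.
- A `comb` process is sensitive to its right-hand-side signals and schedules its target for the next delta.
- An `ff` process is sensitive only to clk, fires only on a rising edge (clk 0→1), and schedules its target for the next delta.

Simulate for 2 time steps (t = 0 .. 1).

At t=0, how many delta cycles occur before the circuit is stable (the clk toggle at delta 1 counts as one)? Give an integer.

[bits: w0,w3,w8,w2,w4,w7,w1,w6,w5,clk]
t=0: Δ0=0010000010 Δ1=0010000011 Δ2=0110000011 Δ3=0110110011 Δ4=1110110111 Δ5=1111110111 | 5Δ
t=1: Δ0=1111110111 Δ1=1111110110 | 1Δ

5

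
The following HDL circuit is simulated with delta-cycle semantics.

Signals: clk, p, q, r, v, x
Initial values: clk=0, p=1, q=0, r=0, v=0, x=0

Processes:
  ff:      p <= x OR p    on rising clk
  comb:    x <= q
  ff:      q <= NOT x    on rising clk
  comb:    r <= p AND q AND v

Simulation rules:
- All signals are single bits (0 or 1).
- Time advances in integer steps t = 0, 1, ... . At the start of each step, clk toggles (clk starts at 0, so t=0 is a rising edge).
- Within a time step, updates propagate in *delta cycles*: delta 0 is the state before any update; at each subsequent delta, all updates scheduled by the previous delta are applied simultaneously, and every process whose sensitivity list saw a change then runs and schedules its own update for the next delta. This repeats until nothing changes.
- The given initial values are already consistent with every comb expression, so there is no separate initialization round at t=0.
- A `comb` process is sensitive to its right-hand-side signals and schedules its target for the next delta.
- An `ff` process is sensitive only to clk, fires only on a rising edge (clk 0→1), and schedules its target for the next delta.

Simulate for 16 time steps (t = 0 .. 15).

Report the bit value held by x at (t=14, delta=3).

[bits: v,clk,r,x,q,p]
t=0: Δ0=000001 Δ1=010001 Δ2=010011 Δ3=010111 | 3Δ
t=1: Δ0=010111 Δ1=000111 | 1Δ
t=2: Δ0=000111 Δ1=010111 Δ2=010101 Δ3=010001 | 3Δ
t=3: Δ0=010001 Δ1=000001 | 1Δ
t=4: Δ0=000001 Δ1=010001 Δ2=010011 Δ3=010111 | 3Δ
t=5: Δ0=010111 Δ1=000111 | 1Δ
t=6: Δ0=000111 Δ1=010111 Δ2=010101 Δ3=010001 | 3Δ
t=7: Δ0=010001 Δ1=000001 | 1Δ
t=8: Δ0=000001 Δ1=010001 Δ2=010011 Δ3=010111 | 3Δ
t=9: Δ0=010111 Δ1=000111 | 1Δ
t=10: Δ0=000111 Δ1=010111 Δ2=010101 Δ3=010001 | 3Δ
t=11: Δ0=010001 Δ1=000001 | 1Δ
t=12: Δ0=000001 Δ1=010001 Δ2=010011 Δ3=010111 | 3Δ
t=13: Δ0=010111 Δ1=000111 | 1Δ
t=14: Δ0=000111 Δ1=010111 Δ2=010101 Δ3=010001 | 3Δ
t=15: Δ0=010001 Δ1=000001 | 1Δ

0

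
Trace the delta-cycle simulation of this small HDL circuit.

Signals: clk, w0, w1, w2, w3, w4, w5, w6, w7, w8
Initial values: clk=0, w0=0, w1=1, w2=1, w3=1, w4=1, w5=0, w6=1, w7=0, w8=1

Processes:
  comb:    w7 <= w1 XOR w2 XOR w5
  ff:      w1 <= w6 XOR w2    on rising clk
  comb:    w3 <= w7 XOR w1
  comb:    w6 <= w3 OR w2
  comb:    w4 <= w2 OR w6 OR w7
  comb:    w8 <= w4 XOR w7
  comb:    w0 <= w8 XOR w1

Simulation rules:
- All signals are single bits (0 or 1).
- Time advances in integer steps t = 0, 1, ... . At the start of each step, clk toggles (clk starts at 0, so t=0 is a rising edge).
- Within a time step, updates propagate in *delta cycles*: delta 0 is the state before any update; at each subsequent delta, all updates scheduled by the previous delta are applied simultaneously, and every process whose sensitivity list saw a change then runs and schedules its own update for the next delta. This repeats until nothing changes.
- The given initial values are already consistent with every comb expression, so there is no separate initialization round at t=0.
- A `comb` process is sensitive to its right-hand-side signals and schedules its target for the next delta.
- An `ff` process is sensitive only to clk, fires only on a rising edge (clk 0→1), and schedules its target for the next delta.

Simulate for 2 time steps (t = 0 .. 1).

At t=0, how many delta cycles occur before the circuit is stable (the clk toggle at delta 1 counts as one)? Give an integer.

t=0 Δ0: clk=0 w1=1 w7=0 w8=1 w2=1 w6=1 w4=1 w5=0 w0=0 w3=1
  Δ1: clk:0→1
  Δ2: w1:1→0
  Δ3: w7:0→1, w0:0→1, w3:1→0
  Δ4: w8:1→0, w3:0→1
  Δ5: w0:1→0
  (5Δ to stable)
t=1 Δ0: clk=1 w1=0 w7=1 w8=0 w2=1 w6=1 w4=1 w5=0 w0=0 w3=1
  Δ1: clk:1→0
  (1Δ to stable)

5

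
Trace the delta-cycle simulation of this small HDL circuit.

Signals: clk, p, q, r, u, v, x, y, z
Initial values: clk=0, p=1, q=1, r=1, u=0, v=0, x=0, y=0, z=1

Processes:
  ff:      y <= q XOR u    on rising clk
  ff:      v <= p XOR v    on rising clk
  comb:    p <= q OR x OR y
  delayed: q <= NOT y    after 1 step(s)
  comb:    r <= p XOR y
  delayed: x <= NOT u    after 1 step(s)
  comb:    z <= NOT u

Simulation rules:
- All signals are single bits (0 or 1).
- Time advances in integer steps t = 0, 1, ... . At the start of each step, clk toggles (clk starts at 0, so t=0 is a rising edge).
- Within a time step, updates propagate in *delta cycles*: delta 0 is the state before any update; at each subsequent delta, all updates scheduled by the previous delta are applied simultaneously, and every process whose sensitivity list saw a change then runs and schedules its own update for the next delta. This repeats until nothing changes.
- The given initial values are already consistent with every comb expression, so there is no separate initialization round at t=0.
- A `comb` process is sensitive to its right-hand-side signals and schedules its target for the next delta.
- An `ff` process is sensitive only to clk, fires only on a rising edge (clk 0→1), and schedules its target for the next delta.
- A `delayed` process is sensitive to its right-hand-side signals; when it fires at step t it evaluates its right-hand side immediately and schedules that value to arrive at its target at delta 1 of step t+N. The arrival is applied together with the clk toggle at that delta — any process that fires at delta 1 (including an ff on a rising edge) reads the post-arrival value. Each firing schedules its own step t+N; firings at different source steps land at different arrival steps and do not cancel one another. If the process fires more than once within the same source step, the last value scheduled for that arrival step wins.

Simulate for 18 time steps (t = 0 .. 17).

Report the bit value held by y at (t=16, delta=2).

[bits: u,x,clk,v,q,p,y,r,z]
t=0: Δ0=000011011 Δ1=001011011 Δ2=001111111 Δ3=001111101 | 3Δ
t=1: Δ0=001111101 Δ1=000101101 | 1Δ
t=2: Δ0=000101101 Δ1=001101101 Δ2=001001001 Δ3=001000011 Δ4=001000001 | 4Δ
t=3: Δ0=001000001 Δ1=000010001 Δ2=000011001 Δ3=000011011 | 3Δ
t=4: Δ0=000011011 Δ1=001011011 Δ2=001111111 Δ3=001111101 | 3Δ
t=5: Δ0=001111101 Δ1=000101101 | 1Δ
t=6: Δ0=000101101 Δ1=001101101 Δ2=001001001 Δ3=001000011 Δ4=001000001 | 4Δ
t=7: Δ0=001000001 Δ1=000010001 Δ2=000011001 Δ3=000011011 | 3Δ
t=8: Δ0=000011011 Δ1=001011011 Δ2=001111111 Δ3=001111101 | 3Δ
t=9: Δ0=001111101 Δ1=000101101 | 1Δ
t=10: Δ0=000101101 Δ1=001101101 Δ2=001001001 Δ3=001000011 Δ4=001000001 | 4Δ
t=11: Δ0=001000001 Δ1=000010001 Δ2=000011001 Δ3=000011011 | 3Δ
t=12: Δ0=000011011 Δ1=001011011 Δ2=001111111 Δ3=001111101 | 3Δ
t=13: Δ0=001111101 Δ1=000101101 | 1Δ
t=14: Δ0=000101101 Δ1=001101101 Δ2=001001001 Δ3=001000011 Δ4=001000001 | 4Δ
t=15: Δ0=001000001 Δ1=000010001 Δ2=000011001 Δ3=000011011 | 3Δ
t=16: Δ0=000011011 Δ1=001011011 Δ2=001111111 Δ3=001111101 | 3Δ
t=17: Δ0=001111101 Δ1=000101101 | 1Δ

1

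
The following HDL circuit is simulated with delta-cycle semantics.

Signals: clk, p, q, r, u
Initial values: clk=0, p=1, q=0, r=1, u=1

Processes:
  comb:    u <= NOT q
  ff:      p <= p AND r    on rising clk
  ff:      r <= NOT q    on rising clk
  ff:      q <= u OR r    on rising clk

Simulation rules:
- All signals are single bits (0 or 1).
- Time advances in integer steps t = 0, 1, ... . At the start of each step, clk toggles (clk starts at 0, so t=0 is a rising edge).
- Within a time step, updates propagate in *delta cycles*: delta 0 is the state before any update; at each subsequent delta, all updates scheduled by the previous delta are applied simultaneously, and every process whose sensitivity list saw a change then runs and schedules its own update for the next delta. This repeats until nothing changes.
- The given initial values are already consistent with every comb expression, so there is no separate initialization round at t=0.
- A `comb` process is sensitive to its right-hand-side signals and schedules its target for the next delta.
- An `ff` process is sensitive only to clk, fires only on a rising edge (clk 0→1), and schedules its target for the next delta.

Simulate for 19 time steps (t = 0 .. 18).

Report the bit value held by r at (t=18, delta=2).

t=0 Δ0: q=0 r=1 clk=0 p=1 u=1
  Δ1: clk:0→1
  Δ2: q:0→1
  Δ3: u:1→0
  (3Δ to stable)
t=1 Δ0: q=1 r=1 clk=1 p=1 u=0
  Δ1: clk:1→0
  (1Δ to stable)
t=2 Δ0: q=1 r=1 clk=0 p=1 u=0
  Δ1: clk:0→1
  Δ2: r:1→0
  (2Δ to stable)
t=3 Δ0: q=1 r=0 clk=1 p=1 u=0
  Δ1: clk:1→0
  (1Δ to stable)
t=4 Δ0: q=1 r=0 clk=0 p=1 u=0
  Δ1: clk:0→1
  Δ2: q:1→0, p:1→0
  Δ3: u:0→1
  (3Δ to stable)
t=5 Δ0: q=0 r=0 clk=1 p=0 u=1
  Δ1: clk:1→0
  (1Δ to stable)
t=6 Δ0: q=0 r=0 clk=0 p=0 u=1
  Δ1: clk:0→1
  Δ2: q:0→1, r:0→1
  Δ3: u:1→0
  (3Δ to stable)
t=7 Δ0: q=1 r=1 clk=1 p=0 u=0
  Δ1: clk:1→0
  (1Δ to stable)
t=8 Δ0: q=1 r=1 clk=0 p=0 u=0
  Δ1: clk:0→1
  Δ2: r:1→0
  (2Δ to stable)
t=9 Δ0: q=1 r=0 clk=1 p=0 u=0
  Δ1: clk:1→0
  (1Δ to stable)
t=10 Δ0: q=1 r=0 clk=0 p=0 u=0
  Δ1: clk:0→1
  Δ2: q:1→0
  Δ3: u:0→1
  (3Δ to stable)
t=11 Δ0: q=0 r=0 clk=1 p=0 u=1
  Δ1: clk:1→0
  (1Δ to stable)
t=12 Δ0: q=0 r=0 clk=0 p=0 u=1
  Δ1: clk:0→1
  Δ2: q:0→1, r:0→1
  Δ3: u:1→0
  (3Δ to stable)
t=13 Δ0: q=1 r=1 clk=1 p=0 u=0
  Δ1: clk:1→0
  (1Δ to stable)
t=14 Δ0: q=1 r=1 clk=0 p=0 u=0
  Δ1: clk:0→1
  Δ2: r:1→0
  (2Δ to stable)
t=15 Δ0: q=1 r=0 clk=1 p=0 u=0
  Δ1: clk:1→0
  (1Δ to stable)
t=16 Δ0: q=1 r=0 clk=0 p=0 u=0
  Δ1: clk:0→1
  Δ2: q:1→0
  Δ3: u:0→1
  (3Δ to stable)
t=17 Δ0: q=0 r=0 clk=1 p=0 u=1
  Δ1: clk:1→0
  (1Δ to stable)
t=18 Δ0: q=0 r=0 clk=0 p=0 u=1
  Δ1: clk:0→1
  Δ2: q:0→1, r:0→1
  Δ3: u:1→0
  (3Δ to stable)

1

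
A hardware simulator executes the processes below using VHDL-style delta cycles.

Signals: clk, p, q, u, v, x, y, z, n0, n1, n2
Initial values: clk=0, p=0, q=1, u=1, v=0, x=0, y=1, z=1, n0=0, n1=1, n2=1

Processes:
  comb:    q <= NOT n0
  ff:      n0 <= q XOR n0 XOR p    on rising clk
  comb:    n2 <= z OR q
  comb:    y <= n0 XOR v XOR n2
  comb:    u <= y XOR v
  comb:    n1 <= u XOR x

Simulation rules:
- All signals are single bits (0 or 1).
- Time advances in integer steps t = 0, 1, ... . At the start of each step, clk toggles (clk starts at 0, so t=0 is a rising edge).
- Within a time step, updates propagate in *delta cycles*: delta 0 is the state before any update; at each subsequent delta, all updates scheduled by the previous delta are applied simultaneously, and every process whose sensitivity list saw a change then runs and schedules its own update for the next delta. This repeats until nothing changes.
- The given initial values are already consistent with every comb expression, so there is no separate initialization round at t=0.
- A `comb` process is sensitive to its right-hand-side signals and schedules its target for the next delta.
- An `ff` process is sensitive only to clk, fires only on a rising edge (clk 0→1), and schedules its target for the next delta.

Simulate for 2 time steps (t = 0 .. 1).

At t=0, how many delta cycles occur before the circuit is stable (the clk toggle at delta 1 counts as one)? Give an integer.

[bits: p,q,u,clk,x,z,n2,y,n0,v,n1]
t=0: Δ0=01100111001 Δ1=01110111001 Δ2=01110111101 Δ3=00110110101 Δ4=00010110101 Δ5=00010110100 | 5Δ
t=1: Δ0=00010110100 Δ1=00000110100 | 1Δ

5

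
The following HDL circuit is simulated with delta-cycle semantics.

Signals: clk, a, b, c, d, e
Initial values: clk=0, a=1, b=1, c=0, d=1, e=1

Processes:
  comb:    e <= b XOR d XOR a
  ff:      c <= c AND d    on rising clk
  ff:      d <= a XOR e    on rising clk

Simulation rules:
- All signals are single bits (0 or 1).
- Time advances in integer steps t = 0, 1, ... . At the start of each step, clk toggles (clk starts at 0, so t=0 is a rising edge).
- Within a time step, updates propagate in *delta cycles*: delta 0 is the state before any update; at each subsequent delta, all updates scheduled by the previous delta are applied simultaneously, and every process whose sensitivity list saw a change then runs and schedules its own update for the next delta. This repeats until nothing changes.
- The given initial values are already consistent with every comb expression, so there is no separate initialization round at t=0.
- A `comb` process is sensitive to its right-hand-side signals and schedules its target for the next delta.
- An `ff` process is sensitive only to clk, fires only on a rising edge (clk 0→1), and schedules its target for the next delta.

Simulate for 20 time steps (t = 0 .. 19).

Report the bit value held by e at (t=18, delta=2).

0

t=0 Δ0: d=1 clk=0 e=1 b=1 c=0 a=1
  Δ1: clk:0→1
  Δ2: d:1→0
  Δ3: e:1→0
  (3Δ to stable)
t=1 Δ0: d=0 clk=1 e=0 b=1 c=0 a=1
  Δ1: clk:1→0
  (1Δ to stable)
t=2 Δ0: d=0 clk=0 e=0 b=1 c=0 a=1
  Δ1: clk:0→1
  Δ2: d:0→1
  Δ3: e:0→1
  (3Δ to stable)
t=3 Δ0: d=1 clk=1 e=1 b=1 c=0 a=1
  Δ1: clk:1→0
  (1Δ to stable)
t=4 Δ0: d=1 clk=0 e=1 b=1 c=0 a=1
  Δ1: clk:0→1
  Δ2: d:1→0
  Δ3: e:1→0
  (3Δ to stable)
t=5 Δ0: d=0 clk=1 e=0 b=1 c=0 a=1
  Δ1: clk:1→0
  (1Δ to stable)
t=6 Δ0: d=0 clk=0 e=0 b=1 c=0 a=1
  Δ1: clk:0→1
  Δ2: d:0→1
  Δ3: e:0→1
  (3Δ to stable)
t=7 Δ0: d=1 clk=1 e=1 b=1 c=0 a=1
  Δ1: clk:1→0
  (1Δ to stable)
t=8 Δ0: d=1 clk=0 e=1 b=1 c=0 a=1
  Δ1: clk:0→1
  Δ2: d:1→0
  Δ3: e:1→0
  (3Δ to stable)
t=9 Δ0: d=0 clk=1 e=0 b=1 c=0 a=1
  Δ1: clk:1→0
  (1Δ to stable)
t=10 Δ0: d=0 clk=0 e=0 b=1 c=0 a=1
  Δ1: clk:0→1
  Δ2: d:0→1
  Δ3: e:0→1
  (3Δ to stable)
t=11 Δ0: d=1 clk=1 e=1 b=1 c=0 a=1
  Δ1: clk:1→0
  (1Δ to stable)
t=12 Δ0: d=1 clk=0 e=1 b=1 c=0 a=1
  Δ1: clk:0→1
  Δ2: d:1→0
  Δ3: e:1→0
  (3Δ to stable)
t=13 Δ0: d=0 clk=1 e=0 b=1 c=0 a=1
  Δ1: clk:1→0
  (1Δ to stable)
t=14 Δ0: d=0 clk=0 e=0 b=1 c=0 a=1
  Δ1: clk:0→1
  Δ2: d:0→1
  Δ3: e:0→1
  (3Δ to stable)
t=15 Δ0: d=1 clk=1 e=1 b=1 c=0 a=1
  Δ1: clk:1→0
  (1Δ to stable)
t=16 Δ0: d=1 clk=0 e=1 b=1 c=0 a=1
  Δ1: clk:0→1
  Δ2: d:1→0
  Δ3: e:1→0
  (3Δ to stable)
t=17 Δ0: d=0 clk=1 e=0 b=1 c=0 a=1
  Δ1: clk:1→0
  (1Δ to stable)
t=18 Δ0: d=0 clk=0 e=0 b=1 c=0 a=1
  Δ1: clk:0→1
  Δ2: d:0→1
  Δ3: e:0→1
  (3Δ to stable)
t=19 Δ0: d=1 clk=1 e=1 b=1 c=0 a=1
  Δ1: clk:1→0
  (1Δ to stable)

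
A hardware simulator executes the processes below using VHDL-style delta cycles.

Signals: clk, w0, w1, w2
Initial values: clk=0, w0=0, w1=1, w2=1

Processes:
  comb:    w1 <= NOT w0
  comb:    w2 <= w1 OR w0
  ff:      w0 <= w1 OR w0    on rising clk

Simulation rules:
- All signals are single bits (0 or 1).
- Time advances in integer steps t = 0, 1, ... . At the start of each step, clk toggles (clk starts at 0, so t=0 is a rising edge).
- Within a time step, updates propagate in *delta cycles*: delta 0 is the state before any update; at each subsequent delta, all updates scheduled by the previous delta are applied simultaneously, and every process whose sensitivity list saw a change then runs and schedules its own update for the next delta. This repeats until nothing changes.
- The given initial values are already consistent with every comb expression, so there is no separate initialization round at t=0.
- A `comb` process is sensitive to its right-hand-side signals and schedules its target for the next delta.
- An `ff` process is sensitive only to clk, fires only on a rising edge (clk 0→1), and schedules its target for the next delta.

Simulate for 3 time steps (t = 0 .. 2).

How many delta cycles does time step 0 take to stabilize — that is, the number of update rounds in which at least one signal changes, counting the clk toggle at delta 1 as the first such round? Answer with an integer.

t0.Δ0 clk=0 w1=1 w2=1 w0=0
t0.Δ1 clk=1 w1=1 w2=1 w0=0
t0.Δ2 clk=1 w1=1 w2=1 w0=1
t0.Δ3 clk=1 w1=0 w2=1 w0=1
t1.Δ0 clk=1 w1=0 w2=1 w0=1
t1.Δ1 clk=0 w1=0 w2=1 w0=1
t2.Δ0 clk=0 w1=0 w2=1 w0=1
t2.Δ1 clk=1 w1=0 w2=1 w0=1

3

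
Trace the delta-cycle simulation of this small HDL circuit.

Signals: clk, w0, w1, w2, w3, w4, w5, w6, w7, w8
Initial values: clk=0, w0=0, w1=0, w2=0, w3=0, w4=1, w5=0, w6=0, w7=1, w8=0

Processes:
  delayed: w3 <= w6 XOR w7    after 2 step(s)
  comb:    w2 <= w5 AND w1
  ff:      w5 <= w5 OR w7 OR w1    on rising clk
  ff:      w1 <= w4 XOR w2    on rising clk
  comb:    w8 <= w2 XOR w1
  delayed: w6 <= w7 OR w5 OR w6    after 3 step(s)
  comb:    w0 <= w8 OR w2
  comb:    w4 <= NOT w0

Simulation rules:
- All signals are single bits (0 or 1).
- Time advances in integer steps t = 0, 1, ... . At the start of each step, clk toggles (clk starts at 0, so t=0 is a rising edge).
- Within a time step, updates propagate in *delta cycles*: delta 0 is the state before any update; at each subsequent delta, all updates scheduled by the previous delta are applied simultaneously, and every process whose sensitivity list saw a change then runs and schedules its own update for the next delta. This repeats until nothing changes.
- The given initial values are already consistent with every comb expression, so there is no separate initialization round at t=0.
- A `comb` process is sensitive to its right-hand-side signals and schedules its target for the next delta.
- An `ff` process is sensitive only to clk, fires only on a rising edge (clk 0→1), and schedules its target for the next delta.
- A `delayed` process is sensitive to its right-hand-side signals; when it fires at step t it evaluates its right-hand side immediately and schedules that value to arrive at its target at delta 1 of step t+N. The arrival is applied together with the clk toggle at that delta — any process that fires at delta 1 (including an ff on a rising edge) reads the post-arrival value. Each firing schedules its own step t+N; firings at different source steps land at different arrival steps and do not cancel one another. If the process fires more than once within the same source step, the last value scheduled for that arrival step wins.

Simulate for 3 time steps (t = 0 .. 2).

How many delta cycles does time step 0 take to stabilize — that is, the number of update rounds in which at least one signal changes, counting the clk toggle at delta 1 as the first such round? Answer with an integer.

[bits: w3,clk,w0,w7,w1,w2,w8,w5,w4,w6]
t=0: Δ0=0001000010 Δ1=0101000010 Δ2=0101100110 Δ3=0101111110 Δ4=0111110110 Δ5=0111110100 | 5Δ
t=1: Δ0=0111110100 Δ1=0011110100 | 1Δ
t=2: Δ0=0011110100 Δ1=0111110100 | 1Δ

5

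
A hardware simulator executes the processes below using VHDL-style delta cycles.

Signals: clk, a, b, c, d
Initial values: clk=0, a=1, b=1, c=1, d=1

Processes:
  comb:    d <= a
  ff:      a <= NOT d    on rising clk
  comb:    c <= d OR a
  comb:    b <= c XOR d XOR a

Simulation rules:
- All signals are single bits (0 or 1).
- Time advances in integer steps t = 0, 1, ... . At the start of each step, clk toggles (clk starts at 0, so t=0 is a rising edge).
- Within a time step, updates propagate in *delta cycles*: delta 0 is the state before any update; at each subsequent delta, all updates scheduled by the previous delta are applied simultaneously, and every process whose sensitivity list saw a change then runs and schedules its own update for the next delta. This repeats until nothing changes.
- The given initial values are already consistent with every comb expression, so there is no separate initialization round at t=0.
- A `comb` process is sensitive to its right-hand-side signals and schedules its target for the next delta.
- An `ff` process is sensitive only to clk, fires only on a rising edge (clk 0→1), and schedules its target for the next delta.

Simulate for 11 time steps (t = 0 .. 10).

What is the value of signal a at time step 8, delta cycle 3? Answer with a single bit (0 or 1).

t=0 Δ0: c=1 d=1 clk=0 b=1 a=1
  Δ1: clk:0→1
  Δ2: a:1→0
  Δ3: d:1→0, b:1→0
  Δ4: c:1→0, b:0→1
  Δ5: b:1→0
  (5Δ to stable)
t=1 Δ0: c=0 d=0 clk=1 b=0 a=0
  Δ1: clk:1→0
  (1Δ to stable)
t=2 Δ0: c=0 d=0 clk=0 b=0 a=0
  Δ1: clk:0→1
  Δ2: a:0→1
  Δ3: c:0→1, d:0→1, b:0→1
  (3Δ to stable)
t=3 Δ0: c=1 d=1 clk=1 b=1 a=1
  Δ1: clk:1→0
  (1Δ to stable)
t=4 Δ0: c=1 d=1 clk=0 b=1 a=1
  Δ1: clk:0→1
  Δ2: a:1→0
  Δ3: d:1→0, b:1→0
  Δ4: c:1→0, b:0→1
  Δ5: b:1→0
  (5Δ to stable)
t=5 Δ0: c=0 d=0 clk=1 b=0 a=0
  Δ1: clk:1→0
  (1Δ to stable)
t=6 Δ0: c=0 d=0 clk=0 b=0 a=0
  Δ1: clk:0→1
  Δ2: a:0→1
  Δ3: c:0→1, d:0→1, b:0→1
  (3Δ to stable)
t=7 Δ0: c=1 d=1 clk=1 b=1 a=1
  Δ1: clk:1→0
  (1Δ to stable)
t=8 Δ0: c=1 d=1 clk=0 b=1 a=1
  Δ1: clk:0→1
  Δ2: a:1→0
  Δ3: d:1→0, b:1→0
  Δ4: c:1→0, b:0→1
  Δ5: b:1→0
  (5Δ to stable)
t=9 Δ0: c=0 d=0 clk=1 b=0 a=0
  Δ1: clk:1→0
  (1Δ to stable)
t=10 Δ0: c=0 d=0 clk=0 b=0 a=0
  Δ1: clk:0→1
  Δ2: a:0→1
  Δ3: c:0→1, d:0→1, b:0→1
  (3Δ to stable)

0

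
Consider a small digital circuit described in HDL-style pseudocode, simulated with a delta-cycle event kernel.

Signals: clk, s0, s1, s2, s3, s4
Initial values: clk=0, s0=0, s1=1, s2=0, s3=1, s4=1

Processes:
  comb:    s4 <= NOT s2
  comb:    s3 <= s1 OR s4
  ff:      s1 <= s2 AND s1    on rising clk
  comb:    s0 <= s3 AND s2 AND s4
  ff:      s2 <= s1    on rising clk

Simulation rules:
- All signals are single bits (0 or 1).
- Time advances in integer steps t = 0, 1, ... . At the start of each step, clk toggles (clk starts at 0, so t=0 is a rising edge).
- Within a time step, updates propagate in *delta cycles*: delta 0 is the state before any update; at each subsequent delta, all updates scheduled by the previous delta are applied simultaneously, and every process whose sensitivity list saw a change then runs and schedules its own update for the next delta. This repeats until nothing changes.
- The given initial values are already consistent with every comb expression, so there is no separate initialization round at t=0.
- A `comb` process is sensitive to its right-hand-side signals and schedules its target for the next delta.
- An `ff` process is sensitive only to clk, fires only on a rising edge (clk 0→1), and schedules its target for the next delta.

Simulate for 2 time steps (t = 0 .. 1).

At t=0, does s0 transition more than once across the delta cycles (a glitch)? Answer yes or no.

[bits: s0,s3,s1,s4,clk,s2]
t=0: Δ0=011100 Δ1=011110 Δ2=010111 Δ3=110011 Δ4=000011 | 4Δ
t=1: Δ0=000011 Δ1=000001 | 1Δ

yes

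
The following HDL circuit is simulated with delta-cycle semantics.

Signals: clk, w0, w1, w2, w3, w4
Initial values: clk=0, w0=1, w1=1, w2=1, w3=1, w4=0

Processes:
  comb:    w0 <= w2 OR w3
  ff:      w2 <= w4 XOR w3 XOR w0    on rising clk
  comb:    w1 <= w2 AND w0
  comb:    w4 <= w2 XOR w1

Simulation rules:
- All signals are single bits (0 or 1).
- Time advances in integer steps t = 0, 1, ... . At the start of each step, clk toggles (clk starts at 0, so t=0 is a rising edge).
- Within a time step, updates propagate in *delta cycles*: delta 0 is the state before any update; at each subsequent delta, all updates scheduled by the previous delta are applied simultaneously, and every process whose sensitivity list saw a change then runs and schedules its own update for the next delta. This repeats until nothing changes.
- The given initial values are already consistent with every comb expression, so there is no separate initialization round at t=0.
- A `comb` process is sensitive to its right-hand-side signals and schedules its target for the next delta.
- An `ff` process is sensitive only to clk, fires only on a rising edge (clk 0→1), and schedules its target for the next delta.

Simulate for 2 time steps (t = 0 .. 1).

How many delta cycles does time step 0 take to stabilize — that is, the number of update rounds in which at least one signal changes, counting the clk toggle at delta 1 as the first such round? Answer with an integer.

4

t=0 Δ0: clk=0 w1=1 w3=1 w2=1 w0=1 w4=0
  Δ1: clk:0→1
  Δ2: w2:1→0
  Δ3: w1:1→0, w4:0→1
  Δ4: w4:1→0
  (4Δ to stable)
t=1 Δ0: clk=1 w1=0 w3=1 w2=0 w0=1 w4=0
  Δ1: clk:1→0
  (1Δ to stable)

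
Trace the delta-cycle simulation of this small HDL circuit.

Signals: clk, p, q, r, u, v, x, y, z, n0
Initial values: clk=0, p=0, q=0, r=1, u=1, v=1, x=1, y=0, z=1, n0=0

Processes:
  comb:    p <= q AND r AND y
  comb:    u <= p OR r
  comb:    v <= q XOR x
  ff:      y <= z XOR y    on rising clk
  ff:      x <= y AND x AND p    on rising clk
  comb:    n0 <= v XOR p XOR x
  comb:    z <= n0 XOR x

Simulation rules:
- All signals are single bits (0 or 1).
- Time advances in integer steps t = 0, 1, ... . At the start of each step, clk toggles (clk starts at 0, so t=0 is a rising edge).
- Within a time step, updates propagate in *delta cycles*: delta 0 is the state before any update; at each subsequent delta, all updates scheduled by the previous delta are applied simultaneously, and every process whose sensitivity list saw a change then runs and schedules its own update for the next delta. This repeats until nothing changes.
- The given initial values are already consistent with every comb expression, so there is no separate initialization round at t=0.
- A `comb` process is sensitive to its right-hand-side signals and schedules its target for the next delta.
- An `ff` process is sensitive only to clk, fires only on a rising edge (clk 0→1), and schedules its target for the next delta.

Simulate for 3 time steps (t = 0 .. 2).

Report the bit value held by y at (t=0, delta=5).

t0.Δ0 u=1 z=1 x=1 y=0 q=0 r=1 v=1 n0=0 clk=0 p=0
t0.Δ1 u=1 z=1 x=1 y=0 q=0 r=1 v=1 n0=0 clk=1 p=0
t0.Δ2 u=1 z=1 x=0 y=1 q=0 r=1 v=1 n0=0 clk=1 p=0
t0.Δ3 u=1 z=0 x=0 y=1 q=0 r=1 v=0 n0=1 clk=1 p=0
t0.Δ4 u=1 z=1 x=0 y=1 q=0 r=1 v=0 n0=0 clk=1 p=0
t0.Δ5 u=1 z=0 x=0 y=1 q=0 r=1 v=0 n0=0 clk=1 p=0
t1.Δ0 u=1 z=0 x=0 y=1 q=0 r=1 v=0 n0=0 clk=1 p=0
t1.Δ1 u=1 z=0 x=0 y=1 q=0 r=1 v=0 n0=0 clk=0 p=0
t2.Δ0 u=1 z=0 x=0 y=1 q=0 r=1 v=0 n0=0 clk=0 p=0
t2.Δ1 u=1 z=0 x=0 y=1 q=0 r=1 v=0 n0=0 clk=1 p=0

1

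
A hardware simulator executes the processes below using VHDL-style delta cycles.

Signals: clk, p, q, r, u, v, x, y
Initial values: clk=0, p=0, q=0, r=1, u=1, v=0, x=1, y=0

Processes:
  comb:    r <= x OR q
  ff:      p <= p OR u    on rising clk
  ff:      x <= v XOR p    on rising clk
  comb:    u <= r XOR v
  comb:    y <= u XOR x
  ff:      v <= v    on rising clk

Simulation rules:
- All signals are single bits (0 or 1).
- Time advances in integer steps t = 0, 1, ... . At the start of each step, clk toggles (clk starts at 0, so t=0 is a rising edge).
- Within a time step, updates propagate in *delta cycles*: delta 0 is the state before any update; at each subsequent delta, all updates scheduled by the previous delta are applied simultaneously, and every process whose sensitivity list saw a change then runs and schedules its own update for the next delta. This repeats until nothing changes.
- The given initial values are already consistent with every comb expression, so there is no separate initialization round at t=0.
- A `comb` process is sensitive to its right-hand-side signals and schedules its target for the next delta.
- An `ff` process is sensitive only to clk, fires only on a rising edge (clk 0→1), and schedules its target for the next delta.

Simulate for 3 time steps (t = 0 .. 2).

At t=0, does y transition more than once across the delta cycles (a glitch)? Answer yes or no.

yes

[bits: p,y,r,q,u,clk,v,x]
t=0: Δ0=00101001 Δ1=00101101 Δ2=10101100 Δ3=11001100 Δ4=11000100 Δ5=10000100 | 5Δ
t=1: Δ0=10000100 Δ1=10000000 | 1Δ
t=2: Δ0=10000000 Δ1=10000100 Δ2=10000101 Δ3=11100101 Δ4=11101101 Δ5=10101101 | 5Δ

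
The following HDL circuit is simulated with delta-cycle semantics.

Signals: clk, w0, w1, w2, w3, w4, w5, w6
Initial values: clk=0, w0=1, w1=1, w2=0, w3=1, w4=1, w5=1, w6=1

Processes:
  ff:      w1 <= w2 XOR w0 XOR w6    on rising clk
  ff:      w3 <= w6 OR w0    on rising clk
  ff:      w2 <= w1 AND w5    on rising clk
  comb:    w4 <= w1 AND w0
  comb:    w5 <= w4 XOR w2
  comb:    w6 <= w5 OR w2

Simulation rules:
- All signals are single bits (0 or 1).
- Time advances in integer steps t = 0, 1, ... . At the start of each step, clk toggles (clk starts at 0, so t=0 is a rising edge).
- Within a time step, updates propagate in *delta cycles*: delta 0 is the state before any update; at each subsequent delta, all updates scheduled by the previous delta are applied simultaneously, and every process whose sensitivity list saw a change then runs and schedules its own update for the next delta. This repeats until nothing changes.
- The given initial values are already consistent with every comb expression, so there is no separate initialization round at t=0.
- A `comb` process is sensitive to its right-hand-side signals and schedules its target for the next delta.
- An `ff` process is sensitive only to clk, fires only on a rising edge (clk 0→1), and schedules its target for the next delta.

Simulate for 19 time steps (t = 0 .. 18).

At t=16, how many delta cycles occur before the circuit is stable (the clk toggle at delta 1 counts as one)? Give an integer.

t0.Δ0 w0=1 w6=1 w4=1 w1=1 w2=0 w5=1 w3=1 clk=0
t0.Δ1 w0=1 w6=1 w4=1 w1=1 w2=0 w5=1 w3=1 clk=1
t0.Δ2 w0=1 w6=1 w4=1 w1=0 w2=1 w5=1 w3=1 clk=1
t0.Δ3 w0=1 w6=1 w4=0 w1=0 w2=1 w5=0 w3=1 clk=1
t0.Δ4 w0=1 w6=1 w4=0 w1=0 w2=1 w5=1 w3=1 clk=1
t1.Δ0 w0=1 w6=1 w4=0 w1=0 w2=1 w5=1 w3=1 clk=1
t1.Δ1 w0=1 w6=1 w4=0 w1=0 w2=1 w5=1 w3=1 clk=0
t2.Δ0 w0=1 w6=1 w4=0 w1=0 w2=1 w5=1 w3=1 clk=0
t2.Δ1 w0=1 w6=1 w4=0 w1=0 w2=1 w5=1 w3=1 clk=1
t2.Δ2 w0=1 w6=1 w4=0 w1=1 w2=0 w5=1 w3=1 clk=1
t2.Δ3 w0=1 w6=1 w4=1 w1=1 w2=0 w5=0 w3=1 clk=1
t2.Δ4 w0=1 w6=0 w4=1 w1=1 w2=0 w5=1 w3=1 clk=1
t2.Δ5 w0=1 w6=1 w4=1 w1=1 w2=0 w5=1 w3=1 clk=1
t3.Δ0 w0=1 w6=1 w4=1 w1=1 w2=0 w5=1 w3=1 clk=1
t3.Δ1 w0=1 w6=1 w4=1 w1=1 w2=0 w5=1 w3=1 clk=0
t4.Δ0 w0=1 w6=1 w4=1 w1=1 w2=0 w5=1 w3=1 clk=0
t4.Δ1 w0=1 w6=1 w4=1 w1=1 w2=0 w5=1 w3=1 clk=1
t4.Δ2 w0=1 w6=1 w4=1 w1=0 w2=1 w5=1 w3=1 clk=1
t4.Δ3 w0=1 w6=1 w4=0 w1=0 w2=1 w5=0 w3=1 clk=1
t4.Δ4 w0=1 w6=1 w4=0 w1=0 w2=1 w5=1 w3=1 clk=1
t5.Δ0 w0=1 w6=1 w4=0 w1=0 w2=1 w5=1 w3=1 clk=1
t5.Δ1 w0=1 w6=1 w4=0 w1=0 w2=1 w5=1 w3=1 clk=0
t6.Δ0 w0=1 w6=1 w4=0 w1=0 w2=1 w5=1 w3=1 clk=0
t6.Δ1 w0=1 w6=1 w4=0 w1=0 w2=1 w5=1 w3=1 clk=1
t6.Δ2 w0=1 w6=1 w4=0 w1=1 w2=0 w5=1 w3=1 clk=1
t6.Δ3 w0=1 w6=1 w4=1 w1=1 w2=0 w5=0 w3=1 clk=1
t6.Δ4 w0=1 w6=0 w4=1 w1=1 w2=0 w5=1 w3=1 clk=1
t6.Δ5 w0=1 w6=1 w4=1 w1=1 w2=0 w5=1 w3=1 clk=1
t7.Δ0 w0=1 w6=1 w4=1 w1=1 w2=0 w5=1 w3=1 clk=1
t7.Δ1 w0=1 w6=1 w4=1 w1=1 w2=0 w5=1 w3=1 clk=0
t8.Δ0 w0=1 w6=1 w4=1 w1=1 w2=0 w5=1 w3=1 clk=0
t8.Δ1 w0=1 w6=1 w4=1 w1=1 w2=0 w5=1 w3=1 clk=1
t8.Δ2 w0=1 w6=1 w4=1 w1=0 w2=1 w5=1 w3=1 clk=1
t8.Δ3 w0=1 w6=1 w4=0 w1=0 w2=1 w5=0 w3=1 clk=1
t8.Δ4 w0=1 w6=1 w4=0 w1=0 w2=1 w5=1 w3=1 clk=1
t9.Δ0 w0=1 w6=1 w4=0 w1=0 w2=1 w5=1 w3=1 clk=1
t9.Δ1 w0=1 w6=1 w4=0 w1=0 w2=1 w5=1 w3=1 clk=0
t10.Δ0 w0=1 w6=1 w4=0 w1=0 w2=1 w5=1 w3=1 clk=0
t10.Δ1 w0=1 w6=1 w4=0 w1=0 w2=1 w5=1 w3=1 clk=1
t10.Δ2 w0=1 w6=1 w4=0 w1=1 w2=0 w5=1 w3=1 clk=1
t10.Δ3 w0=1 w6=1 w4=1 w1=1 w2=0 w5=0 w3=1 clk=1
t10.Δ4 w0=1 w6=0 w4=1 w1=1 w2=0 w5=1 w3=1 clk=1
t10.Δ5 w0=1 w6=1 w4=1 w1=1 w2=0 w5=1 w3=1 clk=1
t11.Δ0 w0=1 w6=1 w4=1 w1=1 w2=0 w5=1 w3=1 clk=1
t11.Δ1 w0=1 w6=1 w4=1 w1=1 w2=0 w5=1 w3=1 clk=0
t12.Δ0 w0=1 w6=1 w4=1 w1=1 w2=0 w5=1 w3=1 clk=0
t12.Δ1 w0=1 w6=1 w4=1 w1=1 w2=0 w5=1 w3=1 clk=1
t12.Δ2 w0=1 w6=1 w4=1 w1=0 w2=1 w5=1 w3=1 clk=1
t12.Δ3 w0=1 w6=1 w4=0 w1=0 w2=1 w5=0 w3=1 clk=1
t12.Δ4 w0=1 w6=1 w4=0 w1=0 w2=1 w5=1 w3=1 clk=1
t13.Δ0 w0=1 w6=1 w4=0 w1=0 w2=1 w5=1 w3=1 clk=1
t13.Δ1 w0=1 w6=1 w4=0 w1=0 w2=1 w5=1 w3=1 clk=0
t14.Δ0 w0=1 w6=1 w4=0 w1=0 w2=1 w5=1 w3=1 clk=0
t14.Δ1 w0=1 w6=1 w4=0 w1=0 w2=1 w5=1 w3=1 clk=1
t14.Δ2 w0=1 w6=1 w4=0 w1=1 w2=0 w5=1 w3=1 clk=1
t14.Δ3 w0=1 w6=1 w4=1 w1=1 w2=0 w5=0 w3=1 clk=1
t14.Δ4 w0=1 w6=0 w4=1 w1=1 w2=0 w5=1 w3=1 clk=1
t14.Δ5 w0=1 w6=1 w4=1 w1=1 w2=0 w5=1 w3=1 clk=1
t15.Δ0 w0=1 w6=1 w4=1 w1=1 w2=0 w5=1 w3=1 clk=1
t15.Δ1 w0=1 w6=1 w4=1 w1=1 w2=0 w5=1 w3=1 clk=0
t16.Δ0 w0=1 w6=1 w4=1 w1=1 w2=0 w5=1 w3=1 clk=0
t16.Δ1 w0=1 w6=1 w4=1 w1=1 w2=0 w5=1 w3=1 clk=1
t16.Δ2 w0=1 w6=1 w4=1 w1=0 w2=1 w5=1 w3=1 clk=1
t16.Δ3 w0=1 w6=1 w4=0 w1=0 w2=1 w5=0 w3=1 clk=1
t16.Δ4 w0=1 w6=1 w4=0 w1=0 w2=1 w5=1 w3=1 clk=1
t17.Δ0 w0=1 w6=1 w4=0 w1=0 w2=1 w5=1 w3=1 clk=1
t17.Δ1 w0=1 w6=1 w4=0 w1=0 w2=1 w5=1 w3=1 clk=0
t18.Δ0 w0=1 w6=1 w4=0 w1=0 w2=1 w5=1 w3=1 clk=0
t18.Δ1 w0=1 w6=1 w4=0 w1=0 w2=1 w5=1 w3=1 clk=1
t18.Δ2 w0=1 w6=1 w4=0 w1=1 w2=0 w5=1 w3=1 clk=1
t18.Δ3 w0=1 w6=1 w4=1 w1=1 w2=0 w5=0 w3=1 clk=1
t18.Δ4 w0=1 w6=0 w4=1 w1=1 w2=0 w5=1 w3=1 clk=1
t18.Δ5 w0=1 w6=1 w4=1 w1=1 w2=0 w5=1 w3=1 clk=1

4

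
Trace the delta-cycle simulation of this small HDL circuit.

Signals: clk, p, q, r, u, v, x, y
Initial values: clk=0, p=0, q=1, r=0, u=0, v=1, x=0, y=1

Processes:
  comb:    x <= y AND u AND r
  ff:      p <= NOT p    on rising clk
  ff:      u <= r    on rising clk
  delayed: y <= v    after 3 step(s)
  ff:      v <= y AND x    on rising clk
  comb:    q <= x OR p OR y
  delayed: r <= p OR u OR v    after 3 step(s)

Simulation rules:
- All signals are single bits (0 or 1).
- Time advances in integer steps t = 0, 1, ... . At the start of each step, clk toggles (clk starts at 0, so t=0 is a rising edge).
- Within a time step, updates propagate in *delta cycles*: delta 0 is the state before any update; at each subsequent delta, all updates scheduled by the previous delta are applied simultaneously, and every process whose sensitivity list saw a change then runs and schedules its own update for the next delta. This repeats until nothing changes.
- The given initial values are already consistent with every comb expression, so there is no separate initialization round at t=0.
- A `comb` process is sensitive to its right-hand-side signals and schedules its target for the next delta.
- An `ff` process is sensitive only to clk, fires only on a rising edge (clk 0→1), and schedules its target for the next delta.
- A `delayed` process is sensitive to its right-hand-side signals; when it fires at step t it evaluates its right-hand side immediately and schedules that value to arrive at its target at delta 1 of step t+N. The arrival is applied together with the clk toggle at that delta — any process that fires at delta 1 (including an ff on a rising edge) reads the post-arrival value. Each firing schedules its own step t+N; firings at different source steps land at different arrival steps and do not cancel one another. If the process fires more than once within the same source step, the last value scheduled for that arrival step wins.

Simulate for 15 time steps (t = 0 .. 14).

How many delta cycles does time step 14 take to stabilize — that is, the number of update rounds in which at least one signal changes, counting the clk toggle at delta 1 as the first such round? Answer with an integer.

3

t0.Δ0 q=1 x=0 p=0 clk=0 y=1 r=0 v=1 u=0
t0.Δ1 q=1 x=0 p=0 clk=1 y=1 r=0 v=1 u=0
t0.Δ2 q=1 x=0 p=1 clk=1 y=1 r=0 v=0 u=0
t1.Δ0 q=1 x=0 p=1 clk=1 y=1 r=0 v=0 u=0
t1.Δ1 q=1 x=0 p=1 clk=0 y=1 r=0 v=0 u=0
t2.Δ0 q=1 x=0 p=1 clk=0 y=1 r=0 v=0 u=0
t2.Δ1 q=1 x=0 p=1 clk=1 y=1 r=0 v=0 u=0
t2.Δ2 q=1 x=0 p=0 clk=1 y=1 r=0 v=0 u=0
t3.Δ0 q=1 x=0 p=0 clk=1 y=1 r=0 v=0 u=0
t3.Δ1 q=1 x=0 p=0 clk=0 y=0 r=1 v=0 u=0
t3.Δ2 q=0 x=0 p=0 clk=0 y=0 r=1 v=0 u=0
t4.Δ0 q=0 x=0 p=0 clk=0 y=0 r=1 v=0 u=0
t4.Δ1 q=0 x=0 p=0 clk=1 y=0 r=1 v=0 u=0
t4.Δ2 q=0 x=0 p=1 clk=1 y=0 r=1 v=0 u=1
t4.Δ3 q=1 x=0 p=1 clk=1 y=0 r=1 v=0 u=1
t5.Δ0 q=1 x=0 p=1 clk=1 y=0 r=1 v=0 u=1
t5.Δ1 q=1 x=0 p=1 clk=0 y=0 r=0 v=0 u=1
t6.Δ0 q=1 x=0 p=1 clk=0 y=0 r=0 v=0 u=1
t6.Δ1 q=1 x=0 p=1 clk=1 y=0 r=0 v=0 u=1
t6.Δ2 q=1 x=0 p=0 clk=1 y=0 r=0 v=0 u=0
t6.Δ3 q=0 x=0 p=0 clk=1 y=0 r=0 v=0 u=0
t7.Δ0 q=0 x=0 p=0 clk=1 y=0 r=0 v=0 u=0
t7.Δ1 q=0 x=0 p=0 clk=0 y=0 r=1 v=0 u=0
t8.Δ0 q=0 x=0 p=0 clk=0 y=0 r=1 v=0 u=0
t8.Δ1 q=0 x=0 p=0 clk=1 y=0 r=1 v=0 u=0
t8.Δ2 q=0 x=0 p=1 clk=1 y=0 r=1 v=0 u=1
t8.Δ3 q=1 x=0 p=1 clk=1 y=0 r=1 v=0 u=1
t9.Δ0 q=1 x=0 p=1 clk=1 y=0 r=1 v=0 u=1
t9.Δ1 q=1 x=0 p=1 clk=0 y=0 r=0 v=0 u=1
t10.Δ0 q=1 x=0 p=1 clk=0 y=0 r=0 v=0 u=1
t10.Δ1 q=1 x=0 p=1 clk=1 y=0 r=0 v=0 u=1
t10.Δ2 q=1 x=0 p=0 clk=1 y=0 r=0 v=0 u=0
t10.Δ3 q=0 x=0 p=0 clk=1 y=0 r=0 v=0 u=0
t11.Δ0 q=0 x=0 p=0 clk=1 y=0 r=0 v=0 u=0
t11.Δ1 q=0 x=0 p=0 clk=0 y=0 r=1 v=0 u=0
t12.Δ0 q=0 x=0 p=0 clk=0 y=0 r=1 v=0 u=0
t12.Δ1 q=0 x=0 p=0 clk=1 y=0 r=1 v=0 u=0
t12.Δ2 q=0 x=0 p=1 clk=1 y=0 r=1 v=0 u=1
t12.Δ3 q=1 x=0 p=1 clk=1 y=0 r=1 v=0 u=1
t13.Δ0 q=1 x=0 p=1 clk=1 y=0 r=1 v=0 u=1
t13.Δ1 q=1 x=0 p=1 clk=0 y=0 r=0 v=0 u=1
t14.Δ0 q=1 x=0 p=1 clk=0 y=0 r=0 v=0 u=1
t14.Δ1 q=1 x=0 p=1 clk=1 y=0 r=0 v=0 u=1
t14.Δ2 q=1 x=0 p=0 clk=1 y=0 r=0 v=0 u=0
t14.Δ3 q=0 x=0 p=0 clk=1 y=0 r=0 v=0 u=0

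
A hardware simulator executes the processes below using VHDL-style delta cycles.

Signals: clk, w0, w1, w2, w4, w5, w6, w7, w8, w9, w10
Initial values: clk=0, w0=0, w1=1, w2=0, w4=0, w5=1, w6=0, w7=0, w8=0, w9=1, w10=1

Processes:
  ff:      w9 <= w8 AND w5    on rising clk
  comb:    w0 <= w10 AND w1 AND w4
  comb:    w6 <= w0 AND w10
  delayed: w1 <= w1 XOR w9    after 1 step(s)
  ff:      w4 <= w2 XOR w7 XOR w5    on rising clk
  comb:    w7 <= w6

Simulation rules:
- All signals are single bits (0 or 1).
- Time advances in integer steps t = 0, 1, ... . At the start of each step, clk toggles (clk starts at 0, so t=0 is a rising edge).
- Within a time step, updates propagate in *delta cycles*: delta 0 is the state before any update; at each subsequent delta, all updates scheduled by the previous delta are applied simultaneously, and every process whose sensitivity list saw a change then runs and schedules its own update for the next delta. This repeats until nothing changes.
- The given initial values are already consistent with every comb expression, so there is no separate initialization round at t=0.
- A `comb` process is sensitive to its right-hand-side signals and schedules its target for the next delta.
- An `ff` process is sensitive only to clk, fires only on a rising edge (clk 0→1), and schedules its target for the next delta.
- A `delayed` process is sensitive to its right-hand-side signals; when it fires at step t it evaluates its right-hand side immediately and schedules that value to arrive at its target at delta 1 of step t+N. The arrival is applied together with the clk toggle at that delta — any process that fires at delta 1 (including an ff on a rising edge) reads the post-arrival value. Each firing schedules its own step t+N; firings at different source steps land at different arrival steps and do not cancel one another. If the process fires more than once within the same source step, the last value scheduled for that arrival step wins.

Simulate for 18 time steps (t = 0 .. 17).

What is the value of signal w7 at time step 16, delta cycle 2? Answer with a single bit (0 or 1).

0

t0.Δ0 clk=0 w10=1 w6=0 w1=1 w4=0 w2=0 w5=1 w8=0 w7=0 w9=1 w0=0
t0.Δ1 clk=1 w10=1 w6=0 w1=1 w4=0 w2=0 w5=1 w8=0 w7=0 w9=1 w0=0
t0.Δ2 clk=1 w10=1 w6=0 w1=1 w4=1 w2=0 w5=1 w8=0 w7=0 w9=0 w0=0
t0.Δ3 clk=1 w10=1 w6=0 w1=1 w4=1 w2=0 w5=1 w8=0 w7=0 w9=0 w0=1
t0.Δ4 clk=1 w10=1 w6=1 w1=1 w4=1 w2=0 w5=1 w8=0 w7=0 w9=0 w0=1
t0.Δ5 clk=1 w10=1 w6=1 w1=1 w4=1 w2=0 w5=1 w8=0 w7=1 w9=0 w0=1
t1.Δ0 clk=1 w10=1 w6=1 w1=1 w4=1 w2=0 w5=1 w8=0 w7=1 w9=0 w0=1
t1.Δ1 clk=0 w10=1 w6=1 w1=1 w4=1 w2=0 w5=1 w8=0 w7=1 w9=0 w0=1
t2.Δ0 clk=0 w10=1 w6=1 w1=1 w4=1 w2=0 w5=1 w8=0 w7=1 w9=0 w0=1
t2.Δ1 clk=1 w10=1 w6=1 w1=1 w4=1 w2=0 w5=1 w8=0 w7=1 w9=0 w0=1
t2.Δ2 clk=1 w10=1 w6=1 w1=1 w4=0 w2=0 w5=1 w8=0 w7=1 w9=0 w0=1
t2.Δ3 clk=1 w10=1 w6=1 w1=1 w4=0 w2=0 w5=1 w8=0 w7=1 w9=0 w0=0
t2.Δ4 clk=1 w10=1 w6=0 w1=1 w4=0 w2=0 w5=1 w8=0 w7=1 w9=0 w0=0
t2.Δ5 clk=1 w10=1 w6=0 w1=1 w4=0 w2=0 w5=1 w8=0 w7=0 w9=0 w0=0
t3.Δ0 clk=1 w10=1 w6=0 w1=1 w4=0 w2=0 w5=1 w8=0 w7=0 w9=0 w0=0
t3.Δ1 clk=0 w10=1 w6=0 w1=1 w4=0 w2=0 w5=1 w8=0 w7=0 w9=0 w0=0
t4.Δ0 clk=0 w10=1 w6=0 w1=1 w4=0 w2=0 w5=1 w8=0 w7=0 w9=0 w0=0
t4.Δ1 clk=1 w10=1 w6=0 w1=1 w4=0 w2=0 w5=1 w8=0 w7=0 w9=0 w0=0
t4.Δ2 clk=1 w10=1 w6=0 w1=1 w4=1 w2=0 w5=1 w8=0 w7=0 w9=0 w0=0
t4.Δ3 clk=1 w10=1 w6=0 w1=1 w4=1 w2=0 w5=1 w8=0 w7=0 w9=0 w0=1
t4.Δ4 clk=1 w10=1 w6=1 w1=1 w4=1 w2=0 w5=1 w8=0 w7=0 w9=0 w0=1
t4.Δ5 clk=1 w10=1 w6=1 w1=1 w4=1 w2=0 w5=1 w8=0 w7=1 w9=0 w0=1
t5.Δ0 clk=1 w10=1 w6=1 w1=1 w4=1 w2=0 w5=1 w8=0 w7=1 w9=0 w0=1
t5.Δ1 clk=0 w10=1 w6=1 w1=1 w4=1 w2=0 w5=1 w8=0 w7=1 w9=0 w0=1
t6.Δ0 clk=0 w10=1 w6=1 w1=1 w4=1 w2=0 w5=1 w8=0 w7=1 w9=0 w0=1
t6.Δ1 clk=1 w10=1 w6=1 w1=1 w4=1 w2=0 w5=1 w8=0 w7=1 w9=0 w0=1
t6.Δ2 clk=1 w10=1 w6=1 w1=1 w4=0 w2=0 w5=1 w8=0 w7=1 w9=0 w0=1
t6.Δ3 clk=1 w10=1 w6=1 w1=1 w4=0 w2=0 w5=1 w8=0 w7=1 w9=0 w0=0
t6.Δ4 clk=1 w10=1 w6=0 w1=1 w4=0 w2=0 w5=1 w8=0 w7=1 w9=0 w0=0
t6.Δ5 clk=1 w10=1 w6=0 w1=1 w4=0 w2=0 w5=1 w8=0 w7=0 w9=0 w0=0
t7.Δ0 clk=1 w10=1 w6=0 w1=1 w4=0 w2=0 w5=1 w8=0 w7=0 w9=0 w0=0
t7.Δ1 clk=0 w10=1 w6=0 w1=1 w4=0 w2=0 w5=1 w8=0 w7=0 w9=0 w0=0
t8.Δ0 clk=0 w10=1 w6=0 w1=1 w4=0 w2=0 w5=1 w8=0 w7=0 w9=0 w0=0
t8.Δ1 clk=1 w10=1 w6=0 w1=1 w4=0 w2=0 w5=1 w8=0 w7=0 w9=0 w0=0
t8.Δ2 clk=1 w10=1 w6=0 w1=1 w4=1 w2=0 w5=1 w8=0 w7=0 w9=0 w0=0
t8.Δ3 clk=1 w10=1 w6=0 w1=1 w4=1 w2=0 w5=1 w8=0 w7=0 w9=0 w0=1
t8.Δ4 clk=1 w10=1 w6=1 w1=1 w4=1 w2=0 w5=1 w8=0 w7=0 w9=0 w0=1
t8.Δ5 clk=1 w10=1 w6=1 w1=1 w4=1 w2=0 w5=1 w8=0 w7=1 w9=0 w0=1
t9.Δ0 clk=1 w10=1 w6=1 w1=1 w4=1 w2=0 w5=1 w8=0 w7=1 w9=0 w0=1
t9.Δ1 clk=0 w10=1 w6=1 w1=1 w4=1 w2=0 w5=1 w8=0 w7=1 w9=0 w0=1
t10.Δ0 clk=0 w10=1 w6=1 w1=1 w4=1 w2=0 w5=1 w8=0 w7=1 w9=0 w0=1
t10.Δ1 clk=1 w10=1 w6=1 w1=1 w4=1 w2=0 w5=1 w8=0 w7=1 w9=0 w0=1
t10.Δ2 clk=1 w10=1 w6=1 w1=1 w4=0 w2=0 w5=1 w8=0 w7=1 w9=0 w0=1
t10.Δ3 clk=1 w10=1 w6=1 w1=1 w4=0 w2=0 w5=1 w8=0 w7=1 w9=0 w0=0
t10.Δ4 clk=1 w10=1 w6=0 w1=1 w4=0 w2=0 w5=1 w8=0 w7=1 w9=0 w0=0
t10.Δ5 clk=1 w10=1 w6=0 w1=1 w4=0 w2=0 w5=1 w8=0 w7=0 w9=0 w0=0
t11.Δ0 clk=1 w10=1 w6=0 w1=1 w4=0 w2=0 w5=1 w8=0 w7=0 w9=0 w0=0
t11.Δ1 clk=0 w10=1 w6=0 w1=1 w4=0 w2=0 w5=1 w8=0 w7=0 w9=0 w0=0
t12.Δ0 clk=0 w10=1 w6=0 w1=1 w4=0 w2=0 w5=1 w8=0 w7=0 w9=0 w0=0
t12.Δ1 clk=1 w10=1 w6=0 w1=1 w4=0 w2=0 w5=1 w8=0 w7=0 w9=0 w0=0
t12.Δ2 clk=1 w10=1 w6=0 w1=1 w4=1 w2=0 w5=1 w8=0 w7=0 w9=0 w0=0
t12.Δ3 clk=1 w10=1 w6=0 w1=1 w4=1 w2=0 w5=1 w8=0 w7=0 w9=0 w0=1
t12.Δ4 clk=1 w10=1 w6=1 w1=1 w4=1 w2=0 w5=1 w8=0 w7=0 w9=0 w0=1
t12.Δ5 clk=1 w10=1 w6=1 w1=1 w4=1 w2=0 w5=1 w8=0 w7=1 w9=0 w0=1
t13.Δ0 clk=1 w10=1 w6=1 w1=1 w4=1 w2=0 w5=1 w8=0 w7=1 w9=0 w0=1
t13.Δ1 clk=0 w10=1 w6=1 w1=1 w4=1 w2=0 w5=1 w8=0 w7=1 w9=0 w0=1
t14.Δ0 clk=0 w10=1 w6=1 w1=1 w4=1 w2=0 w5=1 w8=0 w7=1 w9=0 w0=1
t14.Δ1 clk=1 w10=1 w6=1 w1=1 w4=1 w2=0 w5=1 w8=0 w7=1 w9=0 w0=1
t14.Δ2 clk=1 w10=1 w6=1 w1=1 w4=0 w2=0 w5=1 w8=0 w7=1 w9=0 w0=1
t14.Δ3 clk=1 w10=1 w6=1 w1=1 w4=0 w2=0 w5=1 w8=0 w7=1 w9=0 w0=0
t14.Δ4 clk=1 w10=1 w6=0 w1=1 w4=0 w2=0 w5=1 w8=0 w7=1 w9=0 w0=0
t14.Δ5 clk=1 w10=1 w6=0 w1=1 w4=0 w2=0 w5=1 w8=0 w7=0 w9=0 w0=0
t15.Δ0 clk=1 w10=1 w6=0 w1=1 w4=0 w2=0 w5=1 w8=0 w7=0 w9=0 w0=0
t15.Δ1 clk=0 w10=1 w6=0 w1=1 w4=0 w2=0 w5=1 w8=0 w7=0 w9=0 w0=0
t16.Δ0 clk=0 w10=1 w6=0 w1=1 w4=0 w2=0 w5=1 w8=0 w7=0 w9=0 w0=0
t16.Δ1 clk=1 w10=1 w6=0 w1=1 w4=0 w2=0 w5=1 w8=0 w7=0 w9=0 w0=0
t16.Δ2 clk=1 w10=1 w6=0 w1=1 w4=1 w2=0 w5=1 w8=0 w7=0 w9=0 w0=0
t16.Δ3 clk=1 w10=1 w6=0 w1=1 w4=1 w2=0 w5=1 w8=0 w7=0 w9=0 w0=1
t16.Δ4 clk=1 w10=1 w6=1 w1=1 w4=1 w2=0 w5=1 w8=0 w7=0 w9=0 w0=1
t16.Δ5 clk=1 w10=1 w6=1 w1=1 w4=1 w2=0 w5=1 w8=0 w7=1 w9=0 w0=1
t17.Δ0 clk=1 w10=1 w6=1 w1=1 w4=1 w2=0 w5=1 w8=0 w7=1 w9=0 w0=1
t17.Δ1 clk=0 w10=1 w6=1 w1=1 w4=1 w2=0 w5=1 w8=0 w7=1 w9=0 w0=1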